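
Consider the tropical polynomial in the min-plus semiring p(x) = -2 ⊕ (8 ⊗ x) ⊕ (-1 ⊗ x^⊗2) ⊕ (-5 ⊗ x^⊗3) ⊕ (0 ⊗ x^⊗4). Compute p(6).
p(6) = -2

A tropical monomial a ⊗ x^⊗i evaluates to a + i · x. Evaluating each term at x = 6:
  Term 0 contributes -2 + 0 · 6 = -2
  Term 1 contributes 8 + 1 · 6 = 14
  Term 2 contributes -1 + 2 · 6 = 11
  Term 3 contributes -5 + 3 · 6 = 13
  Term 4 contributes 0 + 4 · 6 = 24
p(6) = ⊕ of these = min[-2, 14, 11, 13, 24] = -2.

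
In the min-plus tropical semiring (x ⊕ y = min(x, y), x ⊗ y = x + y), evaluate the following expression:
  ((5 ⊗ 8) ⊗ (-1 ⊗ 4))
((5 ⊗ 8) ⊗ (-1 ⊗ 4)) = 16

Expand innermost to outermost. Recall ⊕ takes the minimum of its arguments and ⊗ takes their sum. Working out the expression ((5 ⊗ 8) ⊗ (-1 ⊗ 4)) gives 16.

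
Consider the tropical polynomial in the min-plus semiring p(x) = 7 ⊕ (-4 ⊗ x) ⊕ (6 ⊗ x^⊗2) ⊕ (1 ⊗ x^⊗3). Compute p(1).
p(1) = -3

A tropical monomial a ⊗ x^⊗i evaluates to a + i · x. Evaluating each term at x = 1:
  Term 0 contributes 7 + 0 · 1 = 7
  Term 1 contributes -4 + 1 · 1 = -3
  Term 2 contributes 6 + 2 · 1 = 8
  Term 3 contributes 1 + 3 · 1 = 4
p(1) = ⊕ of these = min[7, -3, 8, 4] = -3.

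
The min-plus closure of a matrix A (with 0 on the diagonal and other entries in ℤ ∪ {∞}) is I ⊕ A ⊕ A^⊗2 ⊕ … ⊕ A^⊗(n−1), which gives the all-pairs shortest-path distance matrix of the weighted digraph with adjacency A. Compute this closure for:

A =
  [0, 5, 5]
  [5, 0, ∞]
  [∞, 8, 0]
Closure =
  [0, 5, 5]
  [5, 0, 10]
  [13, 8, 0]

This is the Floyd-Warshall all-pairs shortest-path computation. For each intermediate vertex k = 0, 1, …, 2, update dist[i][j] ← min(dist[i][j], dist[i][k] + dist[k][j]). The final matrix gives, for each (i, j), the minimum total weight of any directed path from i to j (possibly empty when i = j).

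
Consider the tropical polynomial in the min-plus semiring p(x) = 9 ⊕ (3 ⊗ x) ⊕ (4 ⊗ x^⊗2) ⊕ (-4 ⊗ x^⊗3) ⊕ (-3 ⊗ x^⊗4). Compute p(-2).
p(-2) = -11

A tropical monomial a ⊗ x^⊗i evaluates to a + i · x. Evaluating each term at x = -2:
  Term 0 contributes 9 + 0 · -2 = 9
  Term 1 contributes 3 + 1 · -2 = 1
  Term 2 contributes 4 + 2 · -2 = 0
  Term 3 contributes -4 + 3 · -2 = -10
  Term 4 contributes -3 + 4 · -2 = -11
p(-2) = ⊕ of these = min[9, 1, 0, -10, -11] = -11.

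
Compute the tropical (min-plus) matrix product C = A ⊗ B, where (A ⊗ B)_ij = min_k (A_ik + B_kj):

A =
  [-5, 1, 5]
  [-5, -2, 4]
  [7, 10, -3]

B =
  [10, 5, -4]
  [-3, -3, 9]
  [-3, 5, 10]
A ⊗ B =
  [-2, -2, -9]
  [-5, -5, -9]
  [-6, 2, 3]

Apply the min-plus product entry-by-entry:
  C[0][0] = min over k of (A[0][0] + B[0][0] = -5 + 10 = 5, A[0][1] + B[1][0] = 1 + -3 = -2, A[0][2] + B[2][0] = 5 + -3 = 2) = -2 (attained at k = 1)
  C[0][1] = min over k of (A[0][0] + B[0][1] = -5 + 5 = 0, A[0][1] + B[1][1] = 1 + -3 = -2, A[0][2] + B[2][1] = 5 + 5 = 10) = -2 (attained at k = 1)
  C[0][2] = min over k of (A[0][0] + B[0][2] = -5 + -4 = -9, A[0][1] + B[1][2] = 1 + 9 = 10, A[0][2] + B[2][2] = 5 + 10 = 15) = -9 (attained at k = 0)
  C[1][0] = min over k of (A[1][0] + B[0][0] = -5 + 10 = 5, A[1][1] + B[1][0] = -2 + -3 = -5, A[1][2] + B[2][0] = 4 + -3 = 1) = -5 (attained at k = 1)
  C[1][1] = min over k of (A[1][0] + B[0][1] = -5 + 5 = 0, A[1][1] + B[1][1] = -2 + -3 = -5, A[1][2] + B[2][1] = 4 + 5 = 9) = -5 (attained at k = 1)
  C[1][2] = min over k of (A[1][0] + B[0][2] = -5 + -4 = -9, A[1][1] + B[1][2] = -2 + 9 = 7, A[1][2] + B[2][2] = 4 + 10 = 14) = -9 (attained at k = 0)
  C[2][0] = min over k of (A[2][0] + B[0][0] = 7 + 10 = 17, A[2][1] + B[1][0] = 10 + -3 = 7, A[2][2] + B[2][0] = -3 + -3 = -6) = -6 (attained at k = 2)
  C[2][1] = min over k of (A[2][0] + B[0][1] = 7 + 5 = 12, A[2][1] + B[1][1] = 10 + -3 = 7, A[2][2] + B[2][1] = -3 + 5 = 2) = 2 (attained at k = 2)
  C[2][2] = min over k of (A[2][0] + B[0][2] = 7 + -4 = 3, A[2][1] + B[1][2] = 10 + 9 = 19, A[2][2] + B[2][2] = -3 + 10 = 7) = 3 (attained at k = 0)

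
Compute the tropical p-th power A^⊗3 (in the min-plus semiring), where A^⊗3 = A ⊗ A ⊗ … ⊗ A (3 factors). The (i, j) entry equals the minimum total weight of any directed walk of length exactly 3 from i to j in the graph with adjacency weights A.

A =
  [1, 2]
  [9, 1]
A^⊗3 =
  [3, 4]
  [11, 3]

Each entry (A^⊗3)_ij equals the minimum over all length-3 walks i = v_0 → v_1 → … → v_3 = j of Σ_t A[v_t][v_{t+1}]. For example, for (i, j) = (0, 1) we minimise over 4 possible intermediate vertex sequences; the minimum is 4, attained along the walk 0 → 0 → 0 → 1.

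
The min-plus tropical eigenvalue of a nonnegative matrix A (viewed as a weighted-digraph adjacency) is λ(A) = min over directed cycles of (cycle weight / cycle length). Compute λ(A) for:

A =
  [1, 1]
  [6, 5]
λ(A) = 1

Enumerate directed cycles and compute their means (weight / length). Sample:
  cycle 0 → 0: weight = 1, length = 1, mean = 1/1 ≈ 1.000
  cycle 1 → 1: weight = 5, length = 1, mean = 5/1 ≈ 5.000
  cycle 0 → 1 → 0: weight = 7, length = 2, mean = 7/2 ≈ 3.500
  cycle 1 → 0 → 1: weight = 7, length = 2, mean = 7/2 ≈ 3.500
Minimum mean = 1.000, attained e.g. along the cycle 0 → 0 with weight 1 and length 1. So λ(A) = 1/1 = 1.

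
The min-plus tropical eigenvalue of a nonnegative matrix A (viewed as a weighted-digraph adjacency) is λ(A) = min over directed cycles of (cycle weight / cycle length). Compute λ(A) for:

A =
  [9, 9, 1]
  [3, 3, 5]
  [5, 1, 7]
λ(A) = 5/3

Enumerate directed cycles and compute their means (weight / length). Sample:
  cycle 0 → 0: weight = 9, length = 1, mean = 9/1 ≈ 9.000
  cycle 1 → 1: weight = 3, length = 1, mean = 3/1 ≈ 3.000
  cycle 2 → 2: weight = 7, length = 1, mean = 7/1 ≈ 7.000
  cycle 0 → 1 → 0: weight = 12, length = 2, mean = 12/2 ≈ 6.000
  cycle 0 → 2 → 0: weight = 6, length = 2, mean = 6/2 ≈ 3.000
  cycle 1 → 0 → 1: weight = 12, length = 2, mean = 12/2 ≈ 6.000
Minimum mean = 1.667, attained e.g. along the cycle 0 → 2 → 1 → 0 with weight 5 and length 3. So λ(A) = 5/3 = 5/3.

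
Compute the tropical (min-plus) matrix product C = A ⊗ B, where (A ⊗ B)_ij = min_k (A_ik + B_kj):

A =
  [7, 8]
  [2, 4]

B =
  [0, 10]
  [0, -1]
A ⊗ B =
  [7, 7]
  [2, 3]

Apply the min-plus product entry-by-entry:
  C[0][0] = min over k of (A[0][0] + B[0][0] = 7 + 0 = 7, A[0][1] + B[1][0] = 8 + 0 = 8) = 7 (attained at k = 0)
  C[0][1] = min over k of (A[0][0] + B[0][1] = 7 + 10 = 17, A[0][1] + B[1][1] = 8 + -1 = 7) = 7 (attained at k = 1)
  C[1][0] = min over k of (A[1][0] + B[0][0] = 2 + 0 = 2, A[1][1] + B[1][0] = 4 + 0 = 4) = 2 (attained at k = 0)
  C[1][1] = min over k of (A[1][0] + B[0][1] = 2 + 10 = 12, A[1][1] + B[1][1] = 4 + -1 = 3) = 3 (attained at k = 1)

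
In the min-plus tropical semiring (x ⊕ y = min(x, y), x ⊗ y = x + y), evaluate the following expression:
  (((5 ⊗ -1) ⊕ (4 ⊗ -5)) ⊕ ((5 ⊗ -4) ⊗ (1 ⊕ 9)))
(((5 ⊗ -1) ⊕ (4 ⊗ -5)) ⊕ ((5 ⊗ -4) ⊗ (1 ⊕ 9))) = -1

Expand innermost to outermost. Recall ⊕ takes the minimum of its arguments and ⊗ takes their sum. Working out the expression (((5 ⊗ -1) ⊕ (4 ⊗ -5)) ⊕ ((5 ⊗ -4) ⊗ (1 ⊕ 9))) gives -1.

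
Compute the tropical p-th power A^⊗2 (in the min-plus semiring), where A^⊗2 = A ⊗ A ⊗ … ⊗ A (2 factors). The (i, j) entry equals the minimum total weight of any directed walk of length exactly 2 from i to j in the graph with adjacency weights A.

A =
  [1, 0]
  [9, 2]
A^⊗2 =
  [2, 1]
  [10, 4]

Each entry (A^⊗2)_ij equals the minimum over all length-2 walks i = v_0 → v_1 → … → v_2 = j of Σ_t A[v_t][v_{t+1}]. For example, for (i, j) = (0, 1) we minimise over 2 possible intermediate vertex sequences; the minimum is 1, attained along the walk 0 → 0 → 1.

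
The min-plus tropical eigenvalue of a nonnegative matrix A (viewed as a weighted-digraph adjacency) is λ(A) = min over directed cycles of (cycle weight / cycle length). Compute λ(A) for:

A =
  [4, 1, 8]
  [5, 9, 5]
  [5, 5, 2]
λ(A) = 2

Enumerate directed cycles and compute their means (weight / length). Sample:
  cycle 0 → 0: weight = 4, length = 1, mean = 4/1 ≈ 4.000
  cycle 1 → 1: weight = 9, length = 1, mean = 9/1 ≈ 9.000
  cycle 2 → 2: weight = 2, length = 1, mean = 2/1 ≈ 2.000
  cycle 0 → 1 → 0: weight = 6, length = 2, mean = 6/2 ≈ 3.000
  cycle 0 → 2 → 0: weight = 13, length = 2, mean = 13/2 ≈ 6.500
  cycle 1 → 0 → 1: weight = 6, length = 2, mean = 6/2 ≈ 3.000
Minimum mean = 2.000, attained e.g. along the cycle 2 → 2 with weight 2 and length 1. So λ(A) = 2/1 = 2.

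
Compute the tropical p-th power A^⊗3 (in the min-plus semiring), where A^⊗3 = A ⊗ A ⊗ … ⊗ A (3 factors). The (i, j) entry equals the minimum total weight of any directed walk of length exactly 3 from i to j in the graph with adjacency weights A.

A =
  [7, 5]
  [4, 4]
A^⊗3 =
  [13, 13]
  [12, 12]

Each entry (A^⊗3)_ij equals the minimum over all length-3 walks i = v_0 → v_1 → … → v_3 = j of Σ_t A[v_t][v_{t+1}]. For example, for (i, j) = (0, 1) we minimise over 4 possible intermediate vertex sequences; the minimum is 13, attained along the walk 0 → 1 → 1 → 1.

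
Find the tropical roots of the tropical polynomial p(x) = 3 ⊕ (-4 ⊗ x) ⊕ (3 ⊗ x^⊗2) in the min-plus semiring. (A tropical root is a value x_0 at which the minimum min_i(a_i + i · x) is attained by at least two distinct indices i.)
Roots: {-7, 7}

Each tropical root is a break point of the lower envelope of the lines y = a_i + i · x (there are 3 lines, with slopes 0, 1, ..., 2). Only the lines that attain the minimum somewhere contribute to roots; other lines are dominated. Here the surviving (envelope) indices are i = 2, i = 1, i = 0.
Intersections between consecutive envelope lines give the roots: for adjacent envelope indices i < j the intersection is x = (a_i − a_j) / (j − i). Reading off the sorted break points: {-7, 7}.
Verification: at each break x_0, at least two indices attain the minimum of min_i(a_i + i · x_0).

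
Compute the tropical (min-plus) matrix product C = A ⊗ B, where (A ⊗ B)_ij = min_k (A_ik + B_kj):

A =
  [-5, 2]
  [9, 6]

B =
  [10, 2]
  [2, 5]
A ⊗ B =
  [4, -3]
  [8, 11]

Apply the min-plus product entry-by-entry:
  C[0][0] = min over k of (A[0][0] + B[0][0] = -5 + 10 = 5, A[0][1] + B[1][0] = 2 + 2 = 4) = 4 (attained at k = 1)
  C[0][1] = min over k of (A[0][0] + B[0][1] = -5 + 2 = -3, A[0][1] + B[1][1] = 2 + 5 = 7) = -3 (attained at k = 0)
  C[1][0] = min over k of (A[1][0] + B[0][0] = 9 + 10 = 19, A[1][1] + B[1][0] = 6 + 2 = 8) = 8 (attained at k = 1)
  C[1][1] = min over k of (A[1][0] + B[0][1] = 9 + 2 = 11, A[1][1] + B[1][1] = 6 + 5 = 11) = 11 (attained at k = 0)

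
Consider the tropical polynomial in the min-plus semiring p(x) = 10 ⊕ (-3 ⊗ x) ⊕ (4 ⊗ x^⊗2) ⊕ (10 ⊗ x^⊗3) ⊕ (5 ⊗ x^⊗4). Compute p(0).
p(0) = -3

A tropical monomial a ⊗ x^⊗i evaluates to a + i · x. Evaluating each term at x = 0:
  Term 0 contributes 10 + 0 · 0 = 10
  Term 1 contributes -3 + 1 · 0 = -3
  Term 2 contributes 4 + 2 · 0 = 4
  Term 3 contributes 10 + 3 · 0 = 10
  Term 4 contributes 5 + 4 · 0 = 5
p(0) = ⊕ of these = min[10, -3, 4, 10, 5] = -3.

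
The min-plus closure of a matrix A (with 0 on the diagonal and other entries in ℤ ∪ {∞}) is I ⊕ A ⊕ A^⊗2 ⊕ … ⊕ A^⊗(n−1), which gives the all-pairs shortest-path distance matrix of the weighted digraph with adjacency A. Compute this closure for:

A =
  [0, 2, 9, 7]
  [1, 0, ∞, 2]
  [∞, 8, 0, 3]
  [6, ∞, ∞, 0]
Closure =
  [0, 2, 9, 4]
  [1, 0, 10, 2]
  [9, 8, 0, 3]
  [6, 8, 15, 0]

This is the Floyd-Warshall all-pairs shortest-path computation. For each intermediate vertex k = 0, 1, …, 3, update dist[i][j] ← min(dist[i][j], dist[i][k] + dist[k][j]). The final matrix gives, for each (i, j), the minimum total weight of any directed path from i to j (possibly empty when i = j).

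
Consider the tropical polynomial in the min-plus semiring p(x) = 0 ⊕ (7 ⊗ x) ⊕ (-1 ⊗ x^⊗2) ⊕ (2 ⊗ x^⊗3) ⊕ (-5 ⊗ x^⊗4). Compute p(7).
p(7) = 0

A tropical monomial a ⊗ x^⊗i evaluates to a + i · x. Evaluating each term at x = 7:
  Term 0 contributes 0 + 0 · 7 = 0
  Term 1 contributes 7 + 1 · 7 = 14
  Term 2 contributes -1 + 2 · 7 = 13
  Term 3 contributes 2 + 3 · 7 = 23
  Term 4 contributes -5 + 4 · 7 = 23
p(7) = ⊕ of these = min[0, 14, 13, 23, 23] = 0.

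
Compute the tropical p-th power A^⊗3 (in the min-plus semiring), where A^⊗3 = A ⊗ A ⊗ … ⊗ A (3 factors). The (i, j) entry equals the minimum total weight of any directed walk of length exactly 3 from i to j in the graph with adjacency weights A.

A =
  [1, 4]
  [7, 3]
A^⊗3 =
  [3, 6]
  [9, 9]

Each entry (A^⊗3)_ij equals the minimum over all length-3 walks i = v_0 → v_1 → … → v_3 = j of Σ_t A[v_t][v_{t+1}]. For example, for (i, j) = (0, 1) we minimise over 4 possible intermediate vertex sequences; the minimum is 6, attained along the walk 0 → 0 → 0 → 1.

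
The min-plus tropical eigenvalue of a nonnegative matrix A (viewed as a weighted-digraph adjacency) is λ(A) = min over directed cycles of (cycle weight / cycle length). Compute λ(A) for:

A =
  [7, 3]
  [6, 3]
λ(A) = 3

Enumerate directed cycles and compute their means (weight / length). Sample:
  cycle 0 → 0: weight = 7, length = 1, mean = 7/1 ≈ 7.000
  cycle 1 → 1: weight = 3, length = 1, mean = 3/1 ≈ 3.000
  cycle 0 → 1 → 0: weight = 9, length = 2, mean = 9/2 ≈ 4.500
  cycle 1 → 0 → 1: weight = 9, length = 2, mean = 9/2 ≈ 4.500
Minimum mean = 3.000, attained e.g. along the cycle 1 → 1 with weight 3 and length 1. So λ(A) = 3/1 = 3.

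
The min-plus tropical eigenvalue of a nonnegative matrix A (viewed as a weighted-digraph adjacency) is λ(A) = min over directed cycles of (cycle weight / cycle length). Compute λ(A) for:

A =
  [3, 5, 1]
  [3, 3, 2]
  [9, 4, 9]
λ(A) = 8/3

Enumerate directed cycles and compute their means (weight / length). Sample:
  cycle 0 → 0: weight = 3, length = 1, mean = 3/1 ≈ 3.000
  cycle 1 → 1: weight = 3, length = 1, mean = 3/1 ≈ 3.000
  cycle 2 → 2: weight = 9, length = 1, mean = 9/1 ≈ 9.000
  cycle 0 → 1 → 0: weight = 8, length = 2, mean = 8/2 ≈ 4.000
  cycle 0 → 2 → 0: weight = 10, length = 2, mean = 10/2 ≈ 5.000
  cycle 1 → 0 → 1: weight = 8, length = 2, mean = 8/2 ≈ 4.000
Minimum mean = 2.667, attained e.g. along the cycle 0 → 2 → 1 → 0 with weight 8 and length 3. So λ(A) = 8/3 = 8/3.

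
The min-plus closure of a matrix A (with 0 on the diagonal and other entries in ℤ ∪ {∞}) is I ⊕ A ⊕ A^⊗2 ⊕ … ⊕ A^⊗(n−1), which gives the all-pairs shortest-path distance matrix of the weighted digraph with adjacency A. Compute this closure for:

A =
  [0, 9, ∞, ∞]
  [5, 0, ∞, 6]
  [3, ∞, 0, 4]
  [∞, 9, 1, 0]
Closure =
  [0, 9, 16, 15]
  [5, 0, 7, 6]
  [3, 12, 0, 4]
  [4, 9, 1, 0]

This is the Floyd-Warshall all-pairs shortest-path computation. For each intermediate vertex k = 0, 1, …, 3, update dist[i][j] ← min(dist[i][j], dist[i][k] + dist[k][j]). The final matrix gives, for each (i, j), the minimum total weight of any directed path from i to j (possibly empty when i = j).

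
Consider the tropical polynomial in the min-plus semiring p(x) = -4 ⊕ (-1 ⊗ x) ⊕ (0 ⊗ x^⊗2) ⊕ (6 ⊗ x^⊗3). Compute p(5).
p(5) = -4

A tropical monomial a ⊗ x^⊗i evaluates to a + i · x. Evaluating each term at x = 5:
  Term 0 contributes -4 + 0 · 5 = -4
  Term 1 contributes -1 + 1 · 5 = 4
  Term 2 contributes 0 + 2 · 5 = 10
  Term 3 contributes 6 + 3 · 5 = 21
p(5) = ⊕ of these = min[-4, 4, 10, 21] = -4.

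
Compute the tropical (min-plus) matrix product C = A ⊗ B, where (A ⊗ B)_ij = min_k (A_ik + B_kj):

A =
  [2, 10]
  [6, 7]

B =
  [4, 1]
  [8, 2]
A ⊗ B =
  [6, 3]
  [10, 7]

Apply the min-plus product entry-by-entry:
  C[0][0] = min over k of (A[0][0] + B[0][0] = 2 + 4 = 6, A[0][1] + B[1][0] = 10 + 8 = 18) = 6 (attained at k = 0)
  C[0][1] = min over k of (A[0][0] + B[0][1] = 2 + 1 = 3, A[0][1] + B[1][1] = 10 + 2 = 12) = 3 (attained at k = 0)
  C[1][0] = min over k of (A[1][0] + B[0][0] = 6 + 4 = 10, A[1][1] + B[1][0] = 7 + 8 = 15) = 10 (attained at k = 0)
  C[1][1] = min over k of (A[1][0] + B[0][1] = 6 + 1 = 7, A[1][1] + B[1][1] = 7 + 2 = 9) = 7 (attained at k = 0)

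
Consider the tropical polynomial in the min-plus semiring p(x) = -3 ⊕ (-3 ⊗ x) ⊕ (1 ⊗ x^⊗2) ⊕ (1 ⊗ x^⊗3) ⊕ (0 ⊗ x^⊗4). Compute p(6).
p(6) = -3

A tropical monomial a ⊗ x^⊗i evaluates to a + i · x. Evaluating each term at x = 6:
  Term 0 contributes -3 + 0 · 6 = -3
  Term 1 contributes -3 + 1 · 6 = 3
  Term 2 contributes 1 + 2 · 6 = 13
  Term 3 contributes 1 + 3 · 6 = 19
  Term 4 contributes 0 + 4 · 6 = 24
p(6) = ⊕ of these = min[-3, 3, 13, 19, 24] = -3.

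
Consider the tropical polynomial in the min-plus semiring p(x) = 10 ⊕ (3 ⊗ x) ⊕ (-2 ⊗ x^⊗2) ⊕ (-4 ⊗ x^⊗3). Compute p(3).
p(3) = 4

A tropical monomial a ⊗ x^⊗i evaluates to a + i · x. Evaluating each term at x = 3:
  Term 0 contributes 10 + 0 · 3 = 10
  Term 1 contributes 3 + 1 · 3 = 6
  Term 2 contributes -2 + 2 · 3 = 4
  Term 3 contributes -4 + 3 · 3 = 5
p(3) = ⊕ of these = min[10, 6, 4, 5] = 4.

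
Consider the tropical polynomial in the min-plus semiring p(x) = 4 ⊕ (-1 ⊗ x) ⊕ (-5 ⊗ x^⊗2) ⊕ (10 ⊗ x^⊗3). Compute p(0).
p(0) = -5

A tropical monomial a ⊗ x^⊗i evaluates to a + i · x. Evaluating each term at x = 0:
  Term 0 contributes 4 + 0 · 0 = 4
  Term 1 contributes -1 + 1 · 0 = -1
  Term 2 contributes -5 + 2 · 0 = -5
  Term 3 contributes 10 + 3 · 0 = 10
p(0) = ⊕ of these = min[4, -1, -5, 10] = -5.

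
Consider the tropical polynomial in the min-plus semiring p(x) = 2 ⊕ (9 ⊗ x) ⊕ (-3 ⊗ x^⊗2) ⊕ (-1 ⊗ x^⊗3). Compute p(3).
p(3) = 2

A tropical monomial a ⊗ x^⊗i evaluates to a + i · x. Evaluating each term at x = 3:
  Term 0 contributes 2 + 0 · 3 = 2
  Term 1 contributes 9 + 1 · 3 = 12
  Term 2 contributes -3 + 2 · 3 = 3
  Term 3 contributes -1 + 3 · 3 = 8
p(3) = ⊕ of these = min[2, 12, 3, 8] = 2.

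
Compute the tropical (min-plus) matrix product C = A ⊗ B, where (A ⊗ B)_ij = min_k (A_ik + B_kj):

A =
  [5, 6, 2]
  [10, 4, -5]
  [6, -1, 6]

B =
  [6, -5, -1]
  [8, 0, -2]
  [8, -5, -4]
A ⊗ B =
  [10, -3, -2]
  [3, -10, -9]
  [7, -1, -3]

Apply the min-plus product entry-by-entry:
  C[0][0] = min over k of (A[0][0] + B[0][0] = 5 + 6 = 11, A[0][1] + B[1][0] = 6 + 8 = 14, A[0][2] + B[2][0] = 2 + 8 = 10) = 10 (attained at k = 2)
  C[0][1] = min over k of (A[0][0] + B[0][1] = 5 + -5 = 0, A[0][1] + B[1][1] = 6 + 0 = 6, A[0][2] + B[2][1] = 2 + -5 = -3) = -3 (attained at k = 2)
  C[0][2] = min over k of (A[0][0] + B[0][2] = 5 + -1 = 4, A[0][1] + B[1][2] = 6 + -2 = 4, A[0][2] + B[2][2] = 2 + -4 = -2) = -2 (attained at k = 2)
  C[1][0] = min over k of (A[1][0] + B[0][0] = 10 + 6 = 16, A[1][1] + B[1][0] = 4 + 8 = 12, A[1][2] + B[2][0] = -5 + 8 = 3) = 3 (attained at k = 2)
  C[1][1] = min over k of (A[1][0] + B[0][1] = 10 + -5 = 5, A[1][1] + B[1][1] = 4 + 0 = 4, A[1][2] + B[2][1] = -5 + -5 = -10) = -10 (attained at k = 2)
  C[1][2] = min over k of (A[1][0] + B[0][2] = 10 + -1 = 9, A[1][1] + B[1][2] = 4 + -2 = 2, A[1][2] + B[2][2] = -5 + -4 = -9) = -9 (attained at k = 2)
  C[2][0] = min over k of (A[2][0] + B[0][0] = 6 + 6 = 12, A[2][1] + B[1][0] = -1 + 8 = 7, A[2][2] + B[2][0] = 6 + 8 = 14) = 7 (attained at k = 1)
  C[2][1] = min over k of (A[2][0] + B[0][1] = 6 + -5 = 1, A[2][1] + B[1][1] = -1 + 0 = -1, A[2][2] + B[2][1] = 6 + -5 = 1) = -1 (attained at k = 1)
  C[2][2] = min over k of (A[2][0] + B[0][2] = 6 + -1 = 5, A[2][1] + B[1][2] = -1 + -2 = -3, A[2][2] + B[2][2] = 6 + -4 = 2) = -3 (attained at k = 1)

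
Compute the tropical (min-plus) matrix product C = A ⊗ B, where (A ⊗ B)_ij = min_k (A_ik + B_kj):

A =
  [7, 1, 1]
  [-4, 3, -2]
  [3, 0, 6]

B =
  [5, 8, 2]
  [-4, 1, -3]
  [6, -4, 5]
A ⊗ B =
  [-3, -3, -2]
  [-1, -6, -2]
  [-4, 1, -3]

Apply the min-plus product entry-by-entry:
  C[0][0] = min over k of (A[0][0] + B[0][0] = 7 + 5 = 12, A[0][1] + B[1][0] = 1 + -4 = -3, A[0][2] + B[2][0] = 1 + 6 = 7) = -3 (attained at k = 1)
  C[0][1] = min over k of (A[0][0] + B[0][1] = 7 + 8 = 15, A[0][1] + B[1][1] = 1 + 1 = 2, A[0][2] + B[2][1] = 1 + -4 = -3) = -3 (attained at k = 2)
  C[0][2] = min over k of (A[0][0] + B[0][2] = 7 + 2 = 9, A[0][1] + B[1][2] = 1 + -3 = -2, A[0][2] + B[2][2] = 1 + 5 = 6) = -2 (attained at k = 1)
  C[1][0] = min over k of (A[1][0] + B[0][0] = -4 + 5 = 1, A[1][1] + B[1][0] = 3 + -4 = -1, A[1][2] + B[2][0] = -2 + 6 = 4) = -1 (attained at k = 1)
  C[1][1] = min over k of (A[1][0] + B[0][1] = -4 + 8 = 4, A[1][1] + B[1][1] = 3 + 1 = 4, A[1][2] + B[2][1] = -2 + -4 = -6) = -6 (attained at k = 2)
  C[1][2] = min over k of (A[1][0] + B[0][2] = -4 + 2 = -2, A[1][1] + B[1][2] = 3 + -3 = 0, A[1][2] + B[2][2] = -2 + 5 = 3) = -2 (attained at k = 0)
  C[2][0] = min over k of (A[2][0] + B[0][0] = 3 + 5 = 8, A[2][1] + B[1][0] = 0 + -4 = -4, A[2][2] + B[2][0] = 6 + 6 = 12) = -4 (attained at k = 1)
  C[2][1] = min over k of (A[2][0] + B[0][1] = 3 + 8 = 11, A[2][1] + B[1][1] = 0 + 1 = 1, A[2][2] + B[2][1] = 6 + -4 = 2) = 1 (attained at k = 1)
  C[2][2] = min over k of (A[2][0] + B[0][2] = 3 + 2 = 5, A[2][1] + B[1][2] = 0 + -3 = -3, A[2][2] + B[2][2] = 6 + 5 = 11) = -3 (attained at k = 1)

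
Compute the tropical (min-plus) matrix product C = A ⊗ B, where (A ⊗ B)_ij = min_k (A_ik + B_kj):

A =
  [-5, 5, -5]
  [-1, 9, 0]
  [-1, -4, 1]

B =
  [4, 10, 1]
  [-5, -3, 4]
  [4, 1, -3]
A ⊗ B =
  [-1, -4, -8]
  [3, 1, -3]
  [-9, -7, -2]

Apply the min-plus product entry-by-entry:
  C[0][0] = min over k of (A[0][0] + B[0][0] = -5 + 4 = -1, A[0][1] + B[1][0] = 5 + -5 = 0, A[0][2] + B[2][0] = -5 + 4 = -1) = -1 (attained at k = 0)
  C[0][1] = min over k of (A[0][0] + B[0][1] = -5 + 10 = 5, A[0][1] + B[1][1] = 5 + -3 = 2, A[0][2] + B[2][1] = -5 + 1 = -4) = -4 (attained at k = 2)
  C[0][2] = min over k of (A[0][0] + B[0][2] = -5 + 1 = -4, A[0][1] + B[1][2] = 5 + 4 = 9, A[0][2] + B[2][2] = -5 + -3 = -8) = -8 (attained at k = 2)
  C[1][0] = min over k of (A[1][0] + B[0][0] = -1 + 4 = 3, A[1][1] + B[1][0] = 9 + -5 = 4, A[1][2] + B[2][0] = 0 + 4 = 4) = 3 (attained at k = 0)
  C[1][1] = min over k of (A[1][0] + B[0][1] = -1 + 10 = 9, A[1][1] + B[1][1] = 9 + -3 = 6, A[1][2] + B[2][1] = 0 + 1 = 1) = 1 (attained at k = 2)
  C[1][2] = min over k of (A[1][0] + B[0][2] = -1 + 1 = 0, A[1][1] + B[1][2] = 9 + 4 = 13, A[1][2] + B[2][2] = 0 + -3 = -3) = -3 (attained at k = 2)
  C[2][0] = min over k of (A[2][0] + B[0][0] = -1 + 4 = 3, A[2][1] + B[1][0] = -4 + -5 = -9, A[2][2] + B[2][0] = 1 + 4 = 5) = -9 (attained at k = 1)
  C[2][1] = min over k of (A[2][0] + B[0][1] = -1 + 10 = 9, A[2][1] + B[1][1] = -4 + -3 = -7, A[2][2] + B[2][1] = 1 + 1 = 2) = -7 (attained at k = 1)
  C[2][2] = min over k of (A[2][0] + B[0][2] = -1 + 1 = 0, A[2][1] + B[1][2] = -4 + 4 = 0, A[2][2] + B[2][2] = 1 + -3 = -2) = -2 (attained at k = 2)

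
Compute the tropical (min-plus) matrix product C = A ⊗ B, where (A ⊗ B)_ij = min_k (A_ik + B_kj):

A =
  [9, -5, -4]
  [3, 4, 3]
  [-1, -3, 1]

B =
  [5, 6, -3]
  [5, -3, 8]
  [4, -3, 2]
A ⊗ B =
  [0, -8, -2]
  [7, 0, 0]
  [2, -6, -4]

Apply the min-plus product entry-by-entry:
  C[0][0] = min over k of (A[0][0] + B[0][0] = 9 + 5 = 14, A[0][1] + B[1][0] = -5 + 5 = 0, A[0][2] + B[2][0] = -4 + 4 = 0) = 0 (attained at k = 1)
  C[0][1] = min over k of (A[0][0] + B[0][1] = 9 + 6 = 15, A[0][1] + B[1][1] = -5 + -3 = -8, A[0][2] + B[2][1] = -4 + -3 = -7) = -8 (attained at k = 1)
  C[0][2] = min over k of (A[0][0] + B[0][2] = 9 + -3 = 6, A[0][1] + B[1][2] = -5 + 8 = 3, A[0][2] + B[2][2] = -4 + 2 = -2) = -2 (attained at k = 2)
  C[1][0] = min over k of (A[1][0] + B[0][0] = 3 + 5 = 8, A[1][1] + B[1][0] = 4 + 5 = 9, A[1][2] + B[2][0] = 3 + 4 = 7) = 7 (attained at k = 2)
  C[1][1] = min over k of (A[1][0] + B[0][1] = 3 + 6 = 9, A[1][1] + B[1][1] = 4 + -3 = 1, A[1][2] + B[2][1] = 3 + -3 = 0) = 0 (attained at k = 2)
  C[1][2] = min over k of (A[1][0] + B[0][2] = 3 + -3 = 0, A[1][1] + B[1][2] = 4 + 8 = 12, A[1][2] + B[2][2] = 3 + 2 = 5) = 0 (attained at k = 0)
  C[2][0] = min over k of (A[2][0] + B[0][0] = -1 + 5 = 4, A[2][1] + B[1][0] = -3 + 5 = 2, A[2][2] + B[2][0] = 1 + 4 = 5) = 2 (attained at k = 1)
  C[2][1] = min over k of (A[2][0] + B[0][1] = -1 + 6 = 5, A[2][1] + B[1][1] = -3 + -3 = -6, A[2][2] + B[2][1] = 1 + -3 = -2) = -6 (attained at k = 1)
  C[2][2] = min over k of (A[2][0] + B[0][2] = -1 + -3 = -4, A[2][1] + B[1][2] = -3 + 8 = 5, A[2][2] + B[2][2] = 1 + 2 = 3) = -4 (attained at k = 0)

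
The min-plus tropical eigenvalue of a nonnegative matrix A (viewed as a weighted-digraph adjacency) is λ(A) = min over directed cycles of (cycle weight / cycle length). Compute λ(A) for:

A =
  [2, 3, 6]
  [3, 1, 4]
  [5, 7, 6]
λ(A) = 1

Enumerate directed cycles and compute their means (weight / length). Sample:
  cycle 0 → 0: weight = 2, length = 1, mean = 2/1 ≈ 2.000
  cycle 1 → 1: weight = 1, length = 1, mean = 1/1 ≈ 1.000
  cycle 2 → 2: weight = 6, length = 1, mean = 6/1 ≈ 6.000
  cycle 0 → 1 → 0: weight = 6, length = 2, mean = 6/2 ≈ 3.000
  cycle 0 → 2 → 0: weight = 11, length = 2, mean = 11/2 ≈ 5.500
  cycle 1 → 0 → 1: weight = 6, length = 2, mean = 6/2 ≈ 3.000
Minimum mean = 1.000, attained e.g. along the cycle 1 → 1 with weight 1 and length 1. So λ(A) = 1/1 = 1.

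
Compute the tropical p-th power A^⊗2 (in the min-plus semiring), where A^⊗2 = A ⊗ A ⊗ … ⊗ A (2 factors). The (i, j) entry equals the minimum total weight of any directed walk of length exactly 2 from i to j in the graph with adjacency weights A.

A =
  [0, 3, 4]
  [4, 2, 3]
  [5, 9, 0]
A^⊗2 =
  [0, 3, 4]
  [4, 4, 3]
  [5, 8, 0]

Each entry (A^⊗2)_ij equals the minimum over all length-2 walks i = v_0 → v_1 → … → v_2 = j of Σ_t A[v_t][v_{t+1}]. For example, for (i, j) = (0, 2) we minimise over 3 possible intermediate vertex sequences; the minimum is 4, attained along the walk 0 → 0 → 2.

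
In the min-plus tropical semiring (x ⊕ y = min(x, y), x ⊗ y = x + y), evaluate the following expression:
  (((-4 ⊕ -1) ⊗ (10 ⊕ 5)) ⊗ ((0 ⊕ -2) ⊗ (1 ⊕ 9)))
(((-4 ⊕ -1) ⊗ (10 ⊕ 5)) ⊗ ((0 ⊕ -2) ⊗ (1 ⊕ 9))) = 0

Expand innermost to outermost. Recall ⊕ takes the minimum of its arguments and ⊗ takes their sum. Working out the expression (((-4 ⊕ -1) ⊗ (10 ⊕ 5)) ⊗ ((0 ⊕ -2) ⊗ (1 ⊕ 9))) gives 0.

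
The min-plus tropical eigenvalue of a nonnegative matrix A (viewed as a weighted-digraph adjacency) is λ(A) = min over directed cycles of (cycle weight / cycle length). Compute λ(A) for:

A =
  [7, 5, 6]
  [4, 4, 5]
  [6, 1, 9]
λ(A) = 3

Enumerate directed cycles and compute their means (weight / length). Sample:
  cycle 0 → 0: weight = 7, length = 1, mean = 7/1 ≈ 7.000
  cycle 1 → 1: weight = 4, length = 1, mean = 4/1 ≈ 4.000
  cycle 2 → 2: weight = 9, length = 1, mean = 9/1 ≈ 9.000
  cycle 0 → 1 → 0: weight = 9, length = 2, mean = 9/2 ≈ 4.500
  cycle 0 → 2 → 0: weight = 12, length = 2, mean = 12/2 ≈ 6.000
  cycle 1 → 0 → 1: weight = 9, length = 2, mean = 9/2 ≈ 4.500
Minimum mean = 3.000, attained e.g. along the cycle 1 → 2 → 1 with weight 6 and length 2. So λ(A) = 6/2 = 3.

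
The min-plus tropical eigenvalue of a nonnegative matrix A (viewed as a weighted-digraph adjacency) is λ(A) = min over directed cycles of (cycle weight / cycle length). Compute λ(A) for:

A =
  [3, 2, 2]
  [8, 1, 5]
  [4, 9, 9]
λ(A) = 1

Enumerate directed cycles and compute their means (weight / length). Sample:
  cycle 0 → 0: weight = 3, length = 1, mean = 3/1 ≈ 3.000
  cycle 1 → 1: weight = 1, length = 1, mean = 1/1 ≈ 1.000
  cycle 2 → 2: weight = 9, length = 1, mean = 9/1 ≈ 9.000
  cycle 0 → 1 → 0: weight = 10, length = 2, mean = 10/2 ≈ 5.000
  cycle 0 → 2 → 0: weight = 6, length = 2, mean = 6/2 ≈ 3.000
  cycle 1 → 0 → 1: weight = 10, length = 2, mean = 10/2 ≈ 5.000
Minimum mean = 1.000, attained e.g. along the cycle 1 → 1 with weight 1 and length 1. So λ(A) = 1/1 = 1.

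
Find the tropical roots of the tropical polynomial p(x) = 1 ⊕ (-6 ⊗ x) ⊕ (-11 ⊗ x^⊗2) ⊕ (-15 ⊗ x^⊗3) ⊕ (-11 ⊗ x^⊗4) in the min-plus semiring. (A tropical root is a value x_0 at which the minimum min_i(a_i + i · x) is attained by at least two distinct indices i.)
Roots: {-4, 4, 5, 7}

Each tropical root is a break point of the lower envelope of the lines y = a_i + i · x (there are 5 lines, with slopes 0, 1, ..., 4). Only the lines that attain the minimum somewhere contribute to roots; other lines are dominated. Here the surviving (envelope) indices are i = 4, i = 3, i = 2, i = 1, i = 0.
Intersections between consecutive envelope lines give the roots: for adjacent envelope indices i < j the intersection is x = (a_i − a_j) / (j − i). Reading off the sorted break points: {-4, 4, 5, 7}.
Verification: at each break x_0, at least two indices attain the minimum of min_i(a_i + i · x_0).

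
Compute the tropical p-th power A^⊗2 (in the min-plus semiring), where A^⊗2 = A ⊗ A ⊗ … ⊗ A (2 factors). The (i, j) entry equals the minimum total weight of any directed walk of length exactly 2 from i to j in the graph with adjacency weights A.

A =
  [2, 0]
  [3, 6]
A^⊗2 =
  [3, 2]
  [5, 3]

Each entry (A^⊗2)_ij equals the minimum over all length-2 walks i = v_0 → v_1 → … → v_2 = j of Σ_t A[v_t][v_{t+1}]. For example, for (i, j) = (0, 1) we minimise over 2 possible intermediate vertex sequences; the minimum is 2, attained along the walk 0 → 0 → 1.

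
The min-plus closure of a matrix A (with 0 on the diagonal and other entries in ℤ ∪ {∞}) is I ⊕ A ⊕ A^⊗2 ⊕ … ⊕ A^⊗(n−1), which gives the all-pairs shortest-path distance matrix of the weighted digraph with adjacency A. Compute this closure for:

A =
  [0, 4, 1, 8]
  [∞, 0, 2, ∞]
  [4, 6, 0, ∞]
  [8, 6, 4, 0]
Closure =
  [0, 4, 1, 8]
  [6, 0, 2, 14]
  [4, 6, 0, 12]
  [8, 6, 4, 0]

This is the Floyd-Warshall all-pairs shortest-path computation. For each intermediate vertex k = 0, 1, …, 3, update dist[i][j] ← min(dist[i][j], dist[i][k] + dist[k][j]). The final matrix gives, for each (i, j), the minimum total weight of any directed path from i to j (possibly empty when i = j).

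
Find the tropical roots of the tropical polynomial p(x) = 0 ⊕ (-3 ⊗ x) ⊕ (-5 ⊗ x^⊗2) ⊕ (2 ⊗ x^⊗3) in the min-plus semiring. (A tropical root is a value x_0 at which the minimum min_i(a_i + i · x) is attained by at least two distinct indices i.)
Roots: {-7, 2, 3}

Each tropical root is a break point of the lower envelope of the lines y = a_i + i · x (there are 4 lines, with slopes 0, 1, ..., 3). Only the lines that attain the minimum somewhere contribute to roots; other lines are dominated. Here the surviving (envelope) indices are i = 3, i = 2, i = 1, i = 0.
Intersections between consecutive envelope lines give the roots: for adjacent envelope indices i < j the intersection is x = (a_i − a_j) / (j − i). Reading off the sorted break points: {-7, 2, 3}.
Verification: at each break x_0, at least two indices attain the minimum of min_i(a_i + i · x_0).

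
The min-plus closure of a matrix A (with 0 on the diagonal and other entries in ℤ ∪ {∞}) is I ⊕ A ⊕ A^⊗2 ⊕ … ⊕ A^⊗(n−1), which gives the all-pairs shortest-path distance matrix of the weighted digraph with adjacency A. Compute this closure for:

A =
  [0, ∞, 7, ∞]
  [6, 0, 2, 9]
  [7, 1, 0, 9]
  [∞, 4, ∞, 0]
Closure =
  [0, 8, 7, 16]
  [6, 0, 2, 9]
  [7, 1, 0, 9]
  [10, 4, 6, 0]

This is the Floyd-Warshall all-pairs shortest-path computation. For each intermediate vertex k = 0, 1, …, 3, update dist[i][j] ← min(dist[i][j], dist[i][k] + dist[k][j]). The final matrix gives, for each (i, j), the minimum total weight of any directed path from i to j (possibly empty when i = j).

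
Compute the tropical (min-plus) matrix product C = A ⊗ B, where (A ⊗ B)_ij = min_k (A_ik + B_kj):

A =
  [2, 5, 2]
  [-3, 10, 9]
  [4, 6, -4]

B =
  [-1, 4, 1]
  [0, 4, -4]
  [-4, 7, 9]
A ⊗ B =
  [-2, 6, 1]
  [-4, 1, -2]
  [-8, 3, 2]

Apply the min-plus product entry-by-entry:
  C[0][0] = min over k of (A[0][0] + B[0][0] = 2 + -1 = 1, A[0][1] + B[1][0] = 5 + 0 = 5, A[0][2] + B[2][0] = 2 + -4 = -2) = -2 (attained at k = 2)
  C[0][1] = min over k of (A[0][0] + B[0][1] = 2 + 4 = 6, A[0][1] + B[1][1] = 5 + 4 = 9, A[0][2] + B[2][1] = 2 + 7 = 9) = 6 (attained at k = 0)
  C[0][2] = min over k of (A[0][0] + B[0][2] = 2 + 1 = 3, A[0][1] + B[1][2] = 5 + -4 = 1, A[0][2] + B[2][2] = 2 + 9 = 11) = 1 (attained at k = 1)
  C[1][0] = min over k of (A[1][0] + B[0][0] = -3 + -1 = -4, A[1][1] + B[1][0] = 10 + 0 = 10, A[1][2] + B[2][0] = 9 + -4 = 5) = -4 (attained at k = 0)
  C[1][1] = min over k of (A[1][0] + B[0][1] = -3 + 4 = 1, A[1][1] + B[1][1] = 10 + 4 = 14, A[1][2] + B[2][1] = 9 + 7 = 16) = 1 (attained at k = 0)
  C[1][2] = min over k of (A[1][0] + B[0][2] = -3 + 1 = -2, A[1][1] + B[1][2] = 10 + -4 = 6, A[1][2] + B[2][2] = 9 + 9 = 18) = -2 (attained at k = 0)
  C[2][0] = min over k of (A[2][0] + B[0][0] = 4 + -1 = 3, A[2][1] + B[1][0] = 6 + 0 = 6, A[2][2] + B[2][0] = -4 + -4 = -8) = -8 (attained at k = 2)
  C[2][1] = min over k of (A[2][0] + B[0][1] = 4 + 4 = 8, A[2][1] + B[1][1] = 6 + 4 = 10, A[2][2] + B[2][1] = -4 + 7 = 3) = 3 (attained at k = 2)
  C[2][2] = min over k of (A[2][0] + B[0][2] = 4 + 1 = 5, A[2][1] + B[1][2] = 6 + -4 = 2, A[2][2] + B[2][2] = -4 + 9 = 5) = 2 (attained at k = 1)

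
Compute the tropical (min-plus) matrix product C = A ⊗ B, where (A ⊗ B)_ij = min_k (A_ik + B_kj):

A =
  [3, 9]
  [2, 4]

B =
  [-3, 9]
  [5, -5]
A ⊗ B =
  [0, 4]
  [-1, -1]

Apply the min-plus product entry-by-entry:
  C[0][0] = min over k of (A[0][0] + B[0][0] = 3 + -3 = 0, A[0][1] + B[1][0] = 9 + 5 = 14) = 0 (attained at k = 0)
  C[0][1] = min over k of (A[0][0] + B[0][1] = 3 + 9 = 12, A[0][1] + B[1][1] = 9 + -5 = 4) = 4 (attained at k = 1)
  C[1][0] = min over k of (A[1][0] + B[0][0] = 2 + -3 = -1, A[1][1] + B[1][0] = 4 + 5 = 9) = -1 (attained at k = 0)
  C[1][1] = min over k of (A[1][0] + B[0][1] = 2 + 9 = 11, A[1][1] + B[1][1] = 4 + -5 = -1) = -1 (attained at k = 1)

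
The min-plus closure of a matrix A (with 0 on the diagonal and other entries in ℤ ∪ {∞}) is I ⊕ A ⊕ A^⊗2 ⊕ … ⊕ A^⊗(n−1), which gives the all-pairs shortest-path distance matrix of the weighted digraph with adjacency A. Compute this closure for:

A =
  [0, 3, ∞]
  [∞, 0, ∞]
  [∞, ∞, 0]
Closure =
  [0, 3, ∞]
  [∞, 0, ∞]
  [∞, ∞, 0]

This is the Floyd-Warshall all-pairs shortest-path computation. For each intermediate vertex k = 0, 1, …, 2, update dist[i][j] ← min(dist[i][j], dist[i][k] + dist[k][j]). The final matrix gives, for each (i, j), the minimum total weight of any directed path from i to j (possibly empty when i = j).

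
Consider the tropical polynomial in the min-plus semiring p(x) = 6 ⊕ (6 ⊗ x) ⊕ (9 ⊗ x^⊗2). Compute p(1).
p(1) = 6

A tropical monomial a ⊗ x^⊗i evaluates to a + i · x. Evaluating each term at x = 1:
  Term 0 contributes 6 + 0 · 1 = 6
  Term 1 contributes 6 + 1 · 1 = 7
  Term 2 contributes 9 + 2 · 1 = 11
p(1) = ⊕ of these = min[6, 7, 11] = 6.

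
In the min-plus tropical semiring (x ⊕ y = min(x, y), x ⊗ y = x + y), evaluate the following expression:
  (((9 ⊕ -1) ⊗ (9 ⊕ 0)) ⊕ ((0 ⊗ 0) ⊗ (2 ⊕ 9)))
(((9 ⊕ -1) ⊗ (9 ⊕ 0)) ⊕ ((0 ⊗ 0) ⊗ (2 ⊕ 9))) = -1

Expand innermost to outermost. Recall ⊕ takes the minimum of its arguments and ⊗ takes their sum. Working out the expression (((9 ⊕ -1) ⊗ (9 ⊕ 0)) ⊕ ((0 ⊗ 0) ⊗ (2 ⊕ 9))) gives -1.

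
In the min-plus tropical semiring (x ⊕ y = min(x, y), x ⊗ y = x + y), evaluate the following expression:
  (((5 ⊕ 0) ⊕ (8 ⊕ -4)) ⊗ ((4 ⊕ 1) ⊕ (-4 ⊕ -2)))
(((5 ⊕ 0) ⊕ (8 ⊕ -4)) ⊗ ((4 ⊕ 1) ⊕ (-4 ⊕ -2))) = -8

Expand innermost to outermost. Recall ⊕ takes the minimum of its arguments and ⊗ takes their sum. Working out the expression (((5 ⊕ 0) ⊕ (8 ⊕ -4)) ⊗ ((4 ⊕ 1) ⊕ (-4 ⊕ -2))) gives -8.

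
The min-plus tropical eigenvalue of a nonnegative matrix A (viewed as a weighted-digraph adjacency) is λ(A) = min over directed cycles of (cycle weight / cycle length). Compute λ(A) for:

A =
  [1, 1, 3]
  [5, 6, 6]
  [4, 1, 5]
λ(A) = 1

Enumerate directed cycles and compute their means (weight / length). Sample:
  cycle 0 → 0: weight = 1, length = 1, mean = 1/1 ≈ 1.000
  cycle 1 → 1: weight = 6, length = 1, mean = 6/1 ≈ 6.000
  cycle 2 → 2: weight = 5, length = 1, mean = 5/1 ≈ 5.000
  cycle 0 → 1 → 0: weight = 6, length = 2, mean = 6/2 ≈ 3.000
  cycle 0 → 2 → 0: weight = 7, length = 2, mean = 7/2 ≈ 3.500
  cycle 1 → 0 → 1: weight = 6, length = 2, mean = 6/2 ≈ 3.000
Minimum mean = 1.000, attained e.g. along the cycle 0 → 0 with weight 1 and length 1. So λ(A) = 1/1 = 1.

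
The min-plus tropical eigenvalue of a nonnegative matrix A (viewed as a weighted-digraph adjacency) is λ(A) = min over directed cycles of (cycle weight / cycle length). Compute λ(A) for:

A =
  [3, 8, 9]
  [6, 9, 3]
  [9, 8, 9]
λ(A) = 3

Enumerate directed cycles and compute their means (weight / length). Sample:
  cycle 0 → 0: weight = 3, length = 1, mean = 3/1 ≈ 3.000
  cycle 1 → 1: weight = 9, length = 1, mean = 9/1 ≈ 9.000
  cycle 2 → 2: weight = 9, length = 1, mean = 9/1 ≈ 9.000
  cycle 0 → 1 → 0: weight = 14, length = 2, mean = 14/2 ≈ 7.000
  cycle 0 → 2 → 0: weight = 18, length = 2, mean = 18/2 ≈ 9.000
  cycle 1 → 0 → 1: weight = 14, length = 2, mean = 14/2 ≈ 7.000
Minimum mean = 3.000, attained e.g. along the cycle 0 → 0 with weight 3 and length 1. So λ(A) = 3/1 = 3.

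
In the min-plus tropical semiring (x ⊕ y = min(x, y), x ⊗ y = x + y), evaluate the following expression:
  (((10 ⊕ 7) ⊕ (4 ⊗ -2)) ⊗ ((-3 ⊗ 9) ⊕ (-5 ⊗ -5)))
(((10 ⊕ 7) ⊕ (4 ⊗ -2)) ⊗ ((-3 ⊗ 9) ⊕ (-5 ⊗ -5))) = -8

Expand innermost to outermost. Recall ⊕ takes the minimum of its arguments and ⊗ takes their sum. Working out the expression (((10 ⊕ 7) ⊕ (4 ⊗ -2)) ⊗ ((-3 ⊗ 9) ⊕ (-5 ⊗ -5))) gives -8.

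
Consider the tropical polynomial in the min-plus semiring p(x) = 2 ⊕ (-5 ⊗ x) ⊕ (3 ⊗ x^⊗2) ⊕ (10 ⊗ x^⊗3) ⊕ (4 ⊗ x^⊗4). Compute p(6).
p(6) = 1

A tropical monomial a ⊗ x^⊗i evaluates to a + i · x. Evaluating each term at x = 6:
  Term 0 contributes 2 + 0 · 6 = 2
  Term 1 contributes -5 + 1 · 6 = 1
  Term 2 contributes 3 + 2 · 6 = 15
  Term 3 contributes 10 + 3 · 6 = 28
  Term 4 contributes 4 + 4 · 6 = 28
p(6) = ⊕ of these = min[2, 1, 15, 28, 28] = 1.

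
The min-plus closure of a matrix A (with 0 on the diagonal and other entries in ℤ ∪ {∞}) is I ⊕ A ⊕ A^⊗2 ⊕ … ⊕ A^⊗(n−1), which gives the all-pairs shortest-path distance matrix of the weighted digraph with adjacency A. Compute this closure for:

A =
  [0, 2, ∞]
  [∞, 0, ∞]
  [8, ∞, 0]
Closure =
  [0, 2, ∞]
  [∞, 0, ∞]
  [8, 10, 0]

This is the Floyd-Warshall all-pairs shortest-path computation. For each intermediate vertex k = 0, 1, …, 2, update dist[i][j] ← min(dist[i][j], dist[i][k] + dist[k][j]). The final matrix gives, for each (i, j), the minimum total weight of any directed path from i to j (possibly empty when i = j).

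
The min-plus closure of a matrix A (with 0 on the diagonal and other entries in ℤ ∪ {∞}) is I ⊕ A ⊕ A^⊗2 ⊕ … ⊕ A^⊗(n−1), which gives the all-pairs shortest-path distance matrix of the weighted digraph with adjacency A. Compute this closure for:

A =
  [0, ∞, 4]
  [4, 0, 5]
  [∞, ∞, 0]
Closure =
  [0, ∞, 4]
  [4, 0, 5]
  [∞, ∞, 0]

This is the Floyd-Warshall all-pairs shortest-path computation. For each intermediate vertex k = 0, 1, …, 2, update dist[i][j] ← min(dist[i][j], dist[i][k] + dist[k][j]). The final matrix gives, for each (i, j), the minimum total weight of any directed path from i to j (possibly empty when i = j).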